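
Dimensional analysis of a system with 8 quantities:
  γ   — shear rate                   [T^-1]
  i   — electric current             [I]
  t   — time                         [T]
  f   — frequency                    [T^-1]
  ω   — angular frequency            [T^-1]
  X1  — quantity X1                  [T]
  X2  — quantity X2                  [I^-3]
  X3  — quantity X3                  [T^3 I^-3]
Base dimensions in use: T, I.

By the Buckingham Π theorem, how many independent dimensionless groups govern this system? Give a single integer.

6

Write exponents as rows T,I / cols γ,i,t,f,ω,X1,X2,X3:
  T: [-1  0  1 -1 -1  1  0  3]
  I: [ 0  1  0  0  0  0 -3 -3]
Row reduction gives pivot columns γ,i; rank = 2
Π count = n − r = 8 − 2 = 6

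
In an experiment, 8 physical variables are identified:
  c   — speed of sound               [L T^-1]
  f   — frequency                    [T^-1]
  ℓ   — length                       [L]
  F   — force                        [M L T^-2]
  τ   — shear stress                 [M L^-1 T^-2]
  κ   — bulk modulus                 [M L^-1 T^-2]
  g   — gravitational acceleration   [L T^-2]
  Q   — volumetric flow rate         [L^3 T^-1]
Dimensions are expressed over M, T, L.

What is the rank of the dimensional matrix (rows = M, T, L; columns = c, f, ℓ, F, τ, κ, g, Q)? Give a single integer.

Dimensional matrix (M×T×L by c×f×ℓ×F×τ×κ×g×Q):
  M: [ 0  0  0  1  1  1  0  0]
  T: [-1 -1  0 -2 -2 -2 -2 -1]
  L: [ 1  0  1  1 -1 -1  1  3]
Echelon form has 3 nonzero rows (pivots: c,f,F)

3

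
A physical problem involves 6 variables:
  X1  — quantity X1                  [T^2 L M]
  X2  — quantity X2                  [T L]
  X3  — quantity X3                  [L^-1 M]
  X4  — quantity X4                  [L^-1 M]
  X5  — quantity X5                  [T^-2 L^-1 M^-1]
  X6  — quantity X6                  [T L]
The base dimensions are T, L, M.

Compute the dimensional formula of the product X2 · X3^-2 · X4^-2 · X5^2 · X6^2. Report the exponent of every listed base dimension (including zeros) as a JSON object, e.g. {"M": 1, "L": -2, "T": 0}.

Exponent matrix [T,L,M] × [X1,X2,X3,X4,X5,X6]:
  T: [ 2  1  0  0 -2  1]
  L: [ 1  1 -1 -1 -1  1]
  M: [ 1  0  1  1 -1  0]
  [T]: (1)·1+(-2)·0+(-2)·0+(2)·-2+(2)·1 = -1
  [L]: (1)·1+(-2)·-1+(-2)·-1+(2)·-1+(2)·1 = 5
  [M]: (1)·0+(-2)·1+(-2)·1+(2)·-1+(2)·0 = -6
⇒ T^-1 L^5 M^-6

{"T": -1, "L": 5, "M": -6}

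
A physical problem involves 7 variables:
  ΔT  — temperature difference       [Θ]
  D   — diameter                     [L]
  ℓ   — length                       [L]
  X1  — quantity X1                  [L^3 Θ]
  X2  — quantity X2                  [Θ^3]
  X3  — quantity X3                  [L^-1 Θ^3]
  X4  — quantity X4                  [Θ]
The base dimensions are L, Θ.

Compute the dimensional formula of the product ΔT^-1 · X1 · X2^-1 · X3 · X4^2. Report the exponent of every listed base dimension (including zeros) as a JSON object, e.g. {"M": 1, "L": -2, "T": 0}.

Exponent matrix [L,Θ] × [ΔT,D,ℓ,X1,X2,X3,X4]:
  L: [ 0  1  1  3  0 -1  0]
  Θ: [ 1  0  0  1  3  3  1]
  [L]: (-1)·0+(1)·3+(-1)·0+(1)·-1+(2)·0 = 2
  [Θ]: (-1)·1+(1)·1+(-1)·3+(1)·3+(2)·1 = 2
⇒ L^2 Θ^2

{"L": 2, "Θ": 2}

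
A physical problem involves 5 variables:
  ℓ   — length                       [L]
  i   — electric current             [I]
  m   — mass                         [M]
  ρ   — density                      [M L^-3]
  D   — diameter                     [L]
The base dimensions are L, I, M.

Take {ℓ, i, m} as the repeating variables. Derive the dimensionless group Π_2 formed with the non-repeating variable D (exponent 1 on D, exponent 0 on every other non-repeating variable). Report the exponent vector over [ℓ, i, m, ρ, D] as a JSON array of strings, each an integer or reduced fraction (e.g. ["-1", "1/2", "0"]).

Dimensional matrix (L×I×M by ℓ×i×m×ρ×D):
  L: [ 1  0  0 -3  1]
  I: [ 0  1  0  0  0]
  M: [ 0  0  1  1  0]
Row reduction gives pivot columns ℓ,i,m; rank = 3
Pivot set = {ℓ,i,m}, free = {ρ,D}
RREF:
  r0: [   1    0    0   -3    1]
  r1: [   0    1    0    0    0]
  r2: [   0    0    1    1    0]
Fix exponent of D at 1, ρ at 0; solve each RREF row for its pivot's exponent:
  r0: exp(ℓ) + (1)·1 = 0 ⇒ exp(ℓ) = -1
  r1: exp(i) + (0)·1 = 0 ⇒ exp(i) = 0
  r2: exp(m) + (0)·1 = 0 ⇒ exp(m) = 0
Π_2 = ℓ^-1 · D

["-1", "0", "0", "0", "1"]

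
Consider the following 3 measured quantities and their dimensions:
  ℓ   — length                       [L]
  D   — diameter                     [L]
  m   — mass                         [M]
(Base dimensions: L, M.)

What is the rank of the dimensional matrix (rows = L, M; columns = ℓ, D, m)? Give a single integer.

2

Exponent matrix [L,M] × [ℓ,D,m]:
  L: [ 1  1  0]
  M: [ 0  0  1]
RREF → pivots at {ℓ,m} ⇒ r = 2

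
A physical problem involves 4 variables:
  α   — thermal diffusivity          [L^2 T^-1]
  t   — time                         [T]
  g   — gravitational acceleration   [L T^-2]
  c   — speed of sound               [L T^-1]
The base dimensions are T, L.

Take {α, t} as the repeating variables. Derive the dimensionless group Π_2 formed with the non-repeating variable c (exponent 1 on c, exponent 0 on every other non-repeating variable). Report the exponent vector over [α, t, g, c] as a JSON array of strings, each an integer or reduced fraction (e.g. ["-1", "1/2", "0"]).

["-1/2", "1/2", "0", "1"]

Exponent matrix [T,L] × [α,t,g,c]:
  T: [-1  1 -2 -1]
  L: [ 2  0  1  1]
Echelon form has 2 nonzero rows (pivots: α,t)
Pivot set = {α,t}, free = {g,c}
RREF:
  r0: [   1    0  1/2  1/2]
  r1: [   0    1 -3/2 -1/2]
Fix exponent of c at 1, g at 0; solve each RREF row for its pivot's exponent:
  r0: exp(α) + (1/2)·1 = 0 ⇒ exp(α) = -1/2
  r1: exp(t) + (-1/2)·1 = 0 ⇒ exp(t) = 1/2
Π_2 = α^(-1/2) · t^(1/2) · c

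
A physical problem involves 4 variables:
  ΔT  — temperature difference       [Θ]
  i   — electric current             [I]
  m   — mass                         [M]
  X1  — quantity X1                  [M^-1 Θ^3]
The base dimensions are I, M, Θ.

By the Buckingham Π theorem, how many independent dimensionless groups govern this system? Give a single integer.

Exponent matrix [I,M,Θ] × [ΔT,i,m,X1]:
  I: [ 0  1  0  0]
  M: [ 0  0  1 -1]
  Θ: [ 1  0  0  3]
Row reduction gives pivot columns ΔT,i,m; rank = 3
Π count = n − r = 4 − 3 = 1

1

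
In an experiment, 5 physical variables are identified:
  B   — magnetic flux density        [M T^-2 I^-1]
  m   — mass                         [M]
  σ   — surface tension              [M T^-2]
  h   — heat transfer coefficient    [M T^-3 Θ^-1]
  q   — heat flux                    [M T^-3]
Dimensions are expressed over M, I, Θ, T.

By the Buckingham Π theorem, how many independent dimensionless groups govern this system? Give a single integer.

1

Exponent matrix [M,I,Θ,T] × [B,m,σ,h,q]:
  M: [ 1  1  1  1  1]
  I: [-1  0  0  0  0]
  Θ: [ 0  0  0 -1  0]
  T: [-2  0 -2 -3 -3]
Echelon form has 4 nonzero rows (pivots: B,m,σ,h)
n=5, r=4 ⇒ 1 dimensionless group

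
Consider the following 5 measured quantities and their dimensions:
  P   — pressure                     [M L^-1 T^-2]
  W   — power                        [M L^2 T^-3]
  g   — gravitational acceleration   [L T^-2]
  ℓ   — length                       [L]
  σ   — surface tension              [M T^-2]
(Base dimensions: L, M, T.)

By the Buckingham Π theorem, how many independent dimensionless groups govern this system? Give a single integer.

Exponent matrix [L,M,T] × [P,W,g,ℓ,σ]:
  L: [-1  2  1  1  0]
  M: [ 1  1  0  0  1]
  T: [-2 -3 -2  0 -2]
Row reduction gives pivot columns P,W,g; rank = 3
Π count = n − r = 5 − 3 = 2

2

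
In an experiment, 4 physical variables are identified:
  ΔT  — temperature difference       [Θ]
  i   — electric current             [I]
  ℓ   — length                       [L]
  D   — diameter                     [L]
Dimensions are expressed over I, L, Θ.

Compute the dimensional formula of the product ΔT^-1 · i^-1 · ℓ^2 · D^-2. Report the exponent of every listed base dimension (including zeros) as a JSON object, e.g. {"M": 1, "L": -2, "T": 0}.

Write exponents as rows I,L,Θ / cols ΔT,i,ℓ,D:
  I: [ 0  1  0  0]
  L: [ 0  0  1  1]
  Θ: [ 1  0  0  0]
  [I]: (-1)·0+(-1)·1+(2)·0+(-2)·0 = -1
  [L]: (-1)·0+(-1)·0+(2)·1+(-2)·1 = 0
  [Θ]: (-1)·1+(-1)·0+(2)·0+(-2)·0 = -1
⇒ I^-1 Θ^-1

{"I": -1, "L": 0, "Θ": -1}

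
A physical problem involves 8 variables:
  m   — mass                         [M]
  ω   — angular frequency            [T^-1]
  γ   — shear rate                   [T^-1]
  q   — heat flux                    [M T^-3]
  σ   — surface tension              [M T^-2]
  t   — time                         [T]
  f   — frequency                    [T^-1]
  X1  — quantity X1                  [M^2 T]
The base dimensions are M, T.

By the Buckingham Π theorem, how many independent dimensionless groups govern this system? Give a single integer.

Write exponents as rows M,T / cols m,ω,γ,q,σ,t,f,X1:
  M: [ 1  0  0  1  1  0  0  2]
  T: [ 0 -1 -1 -3 -2  1 -1  1]
RREF → pivots at {m,ω} ⇒ r = 2
8 vars − rank 2 = 6 Π groups

6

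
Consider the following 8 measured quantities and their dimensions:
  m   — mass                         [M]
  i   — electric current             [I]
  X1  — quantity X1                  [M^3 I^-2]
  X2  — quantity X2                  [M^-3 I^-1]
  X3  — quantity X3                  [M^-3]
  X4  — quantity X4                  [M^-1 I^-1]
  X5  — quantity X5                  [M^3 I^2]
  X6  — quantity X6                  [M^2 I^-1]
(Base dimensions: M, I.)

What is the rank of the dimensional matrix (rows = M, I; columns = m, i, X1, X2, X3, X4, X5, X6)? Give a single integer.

Exponent matrix [M,I] × [m,i,X1,X2,X3,X4,X5,X6]:
  M: [ 1  0  3 -3 -3 -1  3  2]
  I: [ 0  1 -2 -1  0 -1  2 -1]
RREF → pivots at {m,i} ⇒ r = 2

2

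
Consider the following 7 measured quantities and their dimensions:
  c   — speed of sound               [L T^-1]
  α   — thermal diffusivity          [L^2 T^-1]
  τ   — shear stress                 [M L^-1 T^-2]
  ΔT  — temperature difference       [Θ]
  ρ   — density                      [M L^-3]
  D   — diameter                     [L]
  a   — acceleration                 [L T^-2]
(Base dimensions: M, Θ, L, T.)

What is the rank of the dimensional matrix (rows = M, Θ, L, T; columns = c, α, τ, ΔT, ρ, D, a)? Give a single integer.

Dimensional matrix (M×Θ×L×T by c×α×τ×ΔT×ρ×D×a):
  M: [ 0  0  1  0  1  0  0]
  Θ: [ 0  0  0  1  0  0  0]
  L: [ 1  2 -1  0 -3  1  1]
  T: [-1 -1 -2  0  0  0 -2]
Echelon form has 4 nonzero rows (pivots: c,α,τ,ΔT)

4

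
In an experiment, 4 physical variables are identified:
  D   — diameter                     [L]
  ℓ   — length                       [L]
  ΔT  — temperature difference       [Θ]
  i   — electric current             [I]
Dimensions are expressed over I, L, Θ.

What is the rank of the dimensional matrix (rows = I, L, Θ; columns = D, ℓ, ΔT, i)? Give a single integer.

3

Write exponents as rows I,L,Θ / cols D,ℓ,ΔT,i:
  I: [ 0  0  0  1]
  L: [ 1  1  0  0]
  Θ: [ 0  0  1  0]
RREF → pivots at {D,ΔT,i} ⇒ r = 3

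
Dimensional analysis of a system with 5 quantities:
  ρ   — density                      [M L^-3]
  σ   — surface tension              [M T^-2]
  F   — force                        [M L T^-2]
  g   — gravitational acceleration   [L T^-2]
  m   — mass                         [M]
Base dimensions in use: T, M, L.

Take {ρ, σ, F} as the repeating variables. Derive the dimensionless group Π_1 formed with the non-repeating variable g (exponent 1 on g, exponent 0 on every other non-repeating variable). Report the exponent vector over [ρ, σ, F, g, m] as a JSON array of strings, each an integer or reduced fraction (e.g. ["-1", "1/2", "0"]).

["1", "-3", "2", "1", "0"]

Dimensional matrix (T×M×L by ρ×σ×F×g×m):
  T: [ 0 -2 -2 -2  0]
  M: [ 1  1  1  0  1]
  L: [-3  0  1  1  0]
RREF → pivots at {ρ,σ,F} ⇒ r = 3
Repeat: ρ,σ,F; free: g,m
RREF:
  r0: [   1    0    0   -1    1]
  r1: [   0    1    0    3   -3]
  r2: [   0    0    1   -2    3]
Fix exponent of g at 1, m at 0; solve each RREF row for its pivot's exponent:
  r0: exp(ρ) + (-1)·1 = 0 ⇒ exp(ρ) = 1
  r1: exp(σ) + (3)·1 = 0 ⇒ exp(σ) = -3
  r2: exp(F) + (-2)·1 = 0 ⇒ exp(F) = 2
Π_1 = ρ · σ^-3 · F^2 · g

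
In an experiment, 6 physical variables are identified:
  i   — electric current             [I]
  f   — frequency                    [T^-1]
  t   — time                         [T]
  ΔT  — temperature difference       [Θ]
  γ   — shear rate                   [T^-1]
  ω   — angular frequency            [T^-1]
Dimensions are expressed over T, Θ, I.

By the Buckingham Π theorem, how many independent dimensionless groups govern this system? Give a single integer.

3

Dimensional matrix (T×Θ×I by i×f×t×ΔT×γ×ω):
  T: [ 0 -1  1  0 -1 -1]
  Θ: [ 0  0  0  1  0  0]
  I: [ 1  0  0  0  0  0]
Row reduction gives pivot columns i,f,ΔT; rank = 3
Π count = n − r = 6 − 3 = 3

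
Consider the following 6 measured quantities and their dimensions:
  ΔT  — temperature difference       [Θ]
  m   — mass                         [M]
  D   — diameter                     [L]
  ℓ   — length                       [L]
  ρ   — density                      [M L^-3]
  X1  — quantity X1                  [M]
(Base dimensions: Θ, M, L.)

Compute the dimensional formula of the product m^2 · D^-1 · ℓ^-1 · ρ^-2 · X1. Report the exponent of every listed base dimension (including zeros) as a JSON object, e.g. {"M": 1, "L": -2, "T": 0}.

Dimensional matrix (Θ×M×L by ΔT×m×D×ℓ×ρ×X1):
  Θ: [ 1  0  0  0  0  0]
  M: [ 0  1  0  0  1  1]
  L: [ 0  0  1  1 -3  0]
  [Θ]: (2)·0+(-1)·0+(-1)·0+(-2)·0+(1)·0 = 0
  [M]: (2)·1+(-1)·0+(-1)·0+(-2)·1+(1)·1 = 1
  [L]: (2)·0+(-1)·1+(-1)·1+(-2)·-3+(1)·0 = 4
⇒ M L^4

{"Θ": 0, "M": 1, "L": 4}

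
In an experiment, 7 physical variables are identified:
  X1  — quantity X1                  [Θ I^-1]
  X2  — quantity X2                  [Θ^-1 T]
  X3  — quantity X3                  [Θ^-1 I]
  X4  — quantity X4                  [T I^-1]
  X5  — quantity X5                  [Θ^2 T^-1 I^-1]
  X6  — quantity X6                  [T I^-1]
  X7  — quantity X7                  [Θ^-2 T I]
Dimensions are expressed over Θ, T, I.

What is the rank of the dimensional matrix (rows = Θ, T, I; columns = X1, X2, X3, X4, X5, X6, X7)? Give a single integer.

2

Exponent matrix [Θ,T,I] × [X1,X2,X3,X4,X5,X6,X7]:
  Θ: [ 1 -1 -1  0  2  0 -2]
  T: [ 0  1  0  1 -1  1  1]
  I: [-1  0  1 -1 -1 -1  1]
Echelon form has 2 nonzero rows (pivots: X1,X2)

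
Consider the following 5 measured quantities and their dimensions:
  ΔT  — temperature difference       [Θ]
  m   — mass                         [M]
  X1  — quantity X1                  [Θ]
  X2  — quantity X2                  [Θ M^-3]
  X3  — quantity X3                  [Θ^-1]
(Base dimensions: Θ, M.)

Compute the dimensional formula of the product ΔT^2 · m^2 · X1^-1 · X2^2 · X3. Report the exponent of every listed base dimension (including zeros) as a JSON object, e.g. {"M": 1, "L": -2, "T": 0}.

{"Θ": 2, "M": -4}

Dimensional matrix (Θ×M by ΔT×m×X1×X2×X3):
  Θ: [ 1  0  1  1 -1]
  M: [ 0  1  0 -3  0]
  [Θ]: (2)·1+(2)·0+(-1)·1+(2)·1+(1)·-1 = 2
  [M]: (2)·0+(2)·1+(-1)·0+(2)·-3+(1)·0 = -4
⇒ Θ^2 M^-4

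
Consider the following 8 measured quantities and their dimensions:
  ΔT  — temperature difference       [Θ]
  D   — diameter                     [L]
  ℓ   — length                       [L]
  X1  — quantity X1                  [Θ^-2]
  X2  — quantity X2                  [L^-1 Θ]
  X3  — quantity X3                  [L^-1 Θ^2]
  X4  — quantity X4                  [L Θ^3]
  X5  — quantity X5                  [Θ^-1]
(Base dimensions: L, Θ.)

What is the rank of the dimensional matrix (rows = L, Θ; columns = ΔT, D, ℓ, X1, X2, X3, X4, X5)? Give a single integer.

2

Write exponents as rows L,Θ / cols ΔT,D,ℓ,X1,X2,X3,X4,X5:
  L: [ 0  1  1  0 -1 -1  1  0]
  Θ: [ 1  0  0 -2  1  2  3 -1]
RREF → pivots at {ΔT,D} ⇒ r = 2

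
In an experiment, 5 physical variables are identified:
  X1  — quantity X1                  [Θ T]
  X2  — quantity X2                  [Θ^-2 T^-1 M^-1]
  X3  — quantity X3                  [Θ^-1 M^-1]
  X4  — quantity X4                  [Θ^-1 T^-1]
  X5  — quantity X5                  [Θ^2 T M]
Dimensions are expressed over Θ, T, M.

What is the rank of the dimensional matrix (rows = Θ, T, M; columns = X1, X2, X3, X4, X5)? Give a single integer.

2

Write exponents as rows Θ,T,M / cols X1,X2,X3,X4,X5:
  Θ: [ 1 -2 -1 -1  2]
  T: [ 1 -1  0 -1  1]
  M: [ 0 -1 -1  0  1]
Echelon form has 2 nonzero rows (pivots: X1,X2)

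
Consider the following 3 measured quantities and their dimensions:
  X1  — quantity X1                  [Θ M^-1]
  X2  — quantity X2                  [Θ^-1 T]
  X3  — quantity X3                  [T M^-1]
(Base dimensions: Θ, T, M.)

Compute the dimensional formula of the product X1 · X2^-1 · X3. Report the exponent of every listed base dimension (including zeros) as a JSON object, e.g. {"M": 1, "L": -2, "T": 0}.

Exponent matrix [Θ,T,M] × [X1,X2,X3]:
  Θ: [ 1 -1  0]
  T: [ 0  1  1]
  M: [-1  0 -1]
  [Θ]: (1)·1+(-1)·-1+(1)·0 = 2
  [T]: (1)·0+(-1)·1+(1)·1 = 0
  [M]: (1)·-1+(-1)·0+(1)·-1 = -2
⇒ Θ^2 M^-2

{"Θ": 2, "T": 0, "M": -2}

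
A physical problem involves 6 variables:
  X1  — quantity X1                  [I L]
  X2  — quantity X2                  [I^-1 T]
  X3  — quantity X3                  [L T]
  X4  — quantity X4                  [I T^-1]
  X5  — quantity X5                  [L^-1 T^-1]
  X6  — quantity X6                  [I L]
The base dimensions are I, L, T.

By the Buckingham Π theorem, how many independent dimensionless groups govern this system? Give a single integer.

4

Exponent matrix [I,L,T] × [X1,X2,X3,X4,X5,X6]:
  I: [ 1 -1  0  1  0  1]
  L: [ 1  0  1  0 -1  1]
  T: [ 0  1  1 -1 -1  0]
Row reduction gives pivot columns X1,X2; rank = 2
6 vars − rank 2 = 4 Π groups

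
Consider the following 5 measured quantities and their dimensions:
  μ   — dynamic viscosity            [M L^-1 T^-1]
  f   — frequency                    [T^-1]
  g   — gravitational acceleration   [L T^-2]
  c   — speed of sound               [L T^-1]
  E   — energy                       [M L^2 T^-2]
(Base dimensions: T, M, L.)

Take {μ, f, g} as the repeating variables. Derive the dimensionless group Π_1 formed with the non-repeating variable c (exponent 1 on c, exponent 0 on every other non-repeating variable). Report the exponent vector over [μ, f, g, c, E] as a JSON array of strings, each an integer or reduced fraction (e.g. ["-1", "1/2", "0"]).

Write exponents as rows T,M,L / cols μ,f,g,c,E:
  T: [-1 -1 -2 -1 -2]
  M: [ 1  0  0  0  1]
  L: [-1  0  1  1  2]
RREF → pivots at {μ,f,g} ⇒ r = 3
Pivot set = {μ,f,g}, free = {c,E}
RREF:
  r0: [   1    0    0    0    1]
  r1: [   0    1    0   -1   -5]
  r2: [   0    0    1    1    3]
Fix exponent of c at 1, E at 0; solve each RREF row for its pivot's exponent:
  r0: exp(μ) + (0)·1 = 0 ⇒ exp(μ) = 0
  r1: exp(f) + (-1)·1 = 0 ⇒ exp(f) = 1
  r2: exp(g) + (1)·1 = 0 ⇒ exp(g) = -1
Π_1 = f · g^-1 · c

["0", "1", "-1", "1", "0"]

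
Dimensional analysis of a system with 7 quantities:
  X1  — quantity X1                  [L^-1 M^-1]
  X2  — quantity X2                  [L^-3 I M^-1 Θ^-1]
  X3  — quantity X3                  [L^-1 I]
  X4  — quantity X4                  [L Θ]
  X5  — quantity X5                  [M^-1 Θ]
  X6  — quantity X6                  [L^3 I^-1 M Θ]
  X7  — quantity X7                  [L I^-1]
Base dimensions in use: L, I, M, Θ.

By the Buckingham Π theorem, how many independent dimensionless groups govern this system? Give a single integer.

4

Write exponents as rows L,I,M,Θ / cols X1,X2,X3,X4,X5,X6,X7:
  L: [-1 -3 -1  1  0  3  1]
  I: [ 0  1  1  0  0 -1 -1]
  M: [-1 -1  0  0 -1  1  0]
  Θ: [ 0 -1  0  1  1  1  0]
Row reduction gives pivot columns X1,X2,X3; rank = 3
n=7, r=3 ⇒ 4 dimensionless groups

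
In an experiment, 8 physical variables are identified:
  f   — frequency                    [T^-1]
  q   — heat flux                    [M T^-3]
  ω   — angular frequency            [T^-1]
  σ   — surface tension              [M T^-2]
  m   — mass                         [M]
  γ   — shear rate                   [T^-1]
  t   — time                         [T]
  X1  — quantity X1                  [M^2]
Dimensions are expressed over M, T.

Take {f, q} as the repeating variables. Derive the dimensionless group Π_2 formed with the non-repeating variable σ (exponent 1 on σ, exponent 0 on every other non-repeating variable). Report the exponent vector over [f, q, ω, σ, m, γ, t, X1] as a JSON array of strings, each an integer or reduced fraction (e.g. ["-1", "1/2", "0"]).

["1", "-1", "0", "1", "0", "0", "0", "0"]

Dimensional matrix (M×T by f×q×ω×σ×m×γ×t×X1):
  M: [ 0  1  0  1  1  0  0  2]
  T: [-1 -3 -1 -2  0 -1  1  0]
RREF → pivots at {f,q} ⇒ r = 2
Pivot set = {f,q}, free = {ω,σ,m,γ,t,X1}
RREF:
  r0: [   1    0    1   -1   -3    1   -1   -6]
  r1: [   0    1    0    1    1    0    0    2]
Fix exponent of σ at 1, ω at 0, m at 0, γ at 0, t at 0, X1 at 0; solve each RREF row for its pivot's exponent:
  r0: exp(f) + (-1)·1 = 0 ⇒ exp(f) = 1
  r1: exp(q) + (1)·1 = 0 ⇒ exp(q) = -1
Π_2 = f · q^-1 · σ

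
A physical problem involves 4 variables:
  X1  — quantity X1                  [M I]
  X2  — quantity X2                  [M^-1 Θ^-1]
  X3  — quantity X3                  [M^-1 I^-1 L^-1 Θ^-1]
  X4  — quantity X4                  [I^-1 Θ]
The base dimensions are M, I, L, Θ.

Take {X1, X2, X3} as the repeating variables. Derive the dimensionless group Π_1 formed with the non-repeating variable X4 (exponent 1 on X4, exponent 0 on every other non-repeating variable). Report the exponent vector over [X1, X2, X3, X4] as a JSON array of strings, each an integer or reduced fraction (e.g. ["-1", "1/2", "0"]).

Dimensional matrix (M×I×L×Θ by X1×X2×X3×X4):
  M: [ 1 -1 -1  0]
  I: [ 1  0 -1 -1]
  L: [ 0  0 -1  0]
  Θ: [ 0 -1 -1  1]
RREF → pivots at {X1,X2,X3} ⇒ r = 3
Repeat: X1,X2,X3; free: X4
RREF:
  r0: [   1    0    0   -1]
  r1: [   0    1    0   -1]
  r2: [   0    0    1    0]
  r3: [   0    0    0    0]
Fix exponent of X4 at 1; solve each RREF row for its pivot's exponent:
  r0: exp(X1) + (-1)·1 = 0 ⇒ exp(X1) = 1
  r1: exp(X2) + (-1)·1 = 0 ⇒ exp(X2) = 1
  r2: exp(X3) + (0)·1 = 0 ⇒ exp(X3) = 0
Π_1 = X1 · X2 · X4

["1", "1", "0", "1"]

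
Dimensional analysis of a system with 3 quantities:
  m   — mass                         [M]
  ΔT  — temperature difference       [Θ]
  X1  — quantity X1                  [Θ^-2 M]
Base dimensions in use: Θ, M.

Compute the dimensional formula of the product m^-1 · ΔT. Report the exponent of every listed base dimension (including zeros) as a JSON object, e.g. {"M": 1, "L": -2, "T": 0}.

Exponent matrix [Θ,M] × [m,ΔT,X1]:
  Θ: [ 0  1 -2]
  M: [ 1  0  1]
  [Θ]: (-1)·0+(1)·1 = 1
  [M]: (-1)·1+(1)·0 = -1
⇒ Θ M^-1

{"Θ": 1, "M": -1}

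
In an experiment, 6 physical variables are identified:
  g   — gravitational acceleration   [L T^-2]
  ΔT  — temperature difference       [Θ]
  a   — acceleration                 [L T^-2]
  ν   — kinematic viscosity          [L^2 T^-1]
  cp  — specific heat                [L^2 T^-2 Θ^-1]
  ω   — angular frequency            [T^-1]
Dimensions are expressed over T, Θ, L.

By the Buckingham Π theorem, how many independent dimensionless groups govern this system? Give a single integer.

Exponent matrix [T,Θ,L] × [g,ΔT,a,ν,cp,ω]:
  T: [-2  0 -2 -1 -2 -1]
  Θ: [ 0  1  0  0 -1  0]
  L: [ 1  0  1  2  2  0]
RREF → pivots at {g,ΔT,ν} ⇒ r = 3
6 vars − rank 3 = 3 Π groups

3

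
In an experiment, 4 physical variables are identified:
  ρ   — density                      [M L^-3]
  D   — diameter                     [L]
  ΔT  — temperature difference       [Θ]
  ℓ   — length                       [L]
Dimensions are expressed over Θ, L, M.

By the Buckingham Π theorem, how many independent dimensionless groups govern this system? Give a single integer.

Exponent matrix [Θ,L,M] × [ρ,D,ΔT,ℓ]:
  Θ: [ 0  0  1  0]
  L: [-3  1  0  1]
  M: [ 1  0  0  0]
Row reduction gives pivot columns ρ,D,ΔT; rank = 3
n=4, r=3 ⇒ 1 dimensionless group

1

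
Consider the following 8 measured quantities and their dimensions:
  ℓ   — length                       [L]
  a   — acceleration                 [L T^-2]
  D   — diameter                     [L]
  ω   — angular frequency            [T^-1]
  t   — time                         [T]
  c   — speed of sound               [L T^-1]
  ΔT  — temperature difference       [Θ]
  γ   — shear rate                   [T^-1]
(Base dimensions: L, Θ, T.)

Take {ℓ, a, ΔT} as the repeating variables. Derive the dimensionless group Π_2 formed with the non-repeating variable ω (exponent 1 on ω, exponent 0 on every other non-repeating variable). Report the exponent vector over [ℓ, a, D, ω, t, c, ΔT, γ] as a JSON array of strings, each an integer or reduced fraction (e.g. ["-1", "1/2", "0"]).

Exponent matrix [L,Θ,T] × [ℓ,a,D,ω,t,c,ΔT,γ]:
  L: [ 1  1  1  0  0  1  0  0]
  Θ: [ 0  0  0  0  0  0  1  0]
  T: [ 0 -2  0 -1  1 -1  0 -1]
Echelon form has 3 nonzero rows (pivots: ℓ,a,ΔT)
Pivot set = {ℓ,a,ΔT}, free = {D,ω,t,c,γ}
RREF:
  r0: [   1    0    1 -1/2  1/2  1/2    0 -1/2]
  r1: [   0    1    0  1/2 -1/2  1/2    0  1/2]
  r2: [   0    0    0    0    0    0    1    0]
Fix exponent of ω at 1, D at 0, t at 0, c at 0, γ at 0; solve each RREF row for its pivot's exponent:
  r0: exp(ℓ) + (-1/2)·1 = 0 ⇒ exp(ℓ) = 1/2
  r1: exp(a) + (1/2)·1 = 0 ⇒ exp(a) = -1/2
  r2: exp(ΔT) + (0)·1 = 0 ⇒ exp(ΔT) = 0
Π_2 = ℓ^(1/2) · a^(-1/2) · ω

["1/2", "-1/2", "0", "1", "0", "0", "0", "0"]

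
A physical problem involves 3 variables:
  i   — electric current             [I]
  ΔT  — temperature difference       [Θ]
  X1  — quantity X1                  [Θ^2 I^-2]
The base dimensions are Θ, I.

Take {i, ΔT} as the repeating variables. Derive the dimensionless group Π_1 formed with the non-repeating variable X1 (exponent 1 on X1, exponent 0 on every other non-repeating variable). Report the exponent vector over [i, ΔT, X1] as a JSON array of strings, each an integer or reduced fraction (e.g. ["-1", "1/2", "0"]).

Write exponents as rows Θ,I / cols i,ΔT,X1:
  Θ: [ 0  1  2]
  I: [ 1  0 -2]
Echelon form has 2 nonzero rows (pivots: i,ΔT)
Pivot set = {i,ΔT}, free = {X1}
RREF:
  r0: [   1    0   -2]
  r1: [   0    1    2]
Fix exponent of X1 at 1; solve each RREF row for its pivot's exponent:
  r0: exp(i) + (-2)·1 = 0 ⇒ exp(i) = 2
  r1: exp(ΔT) + (2)·1 = 0 ⇒ exp(ΔT) = -2
Π_1 = i^2 · ΔT^-2 · X1

["2", "-2", "1"]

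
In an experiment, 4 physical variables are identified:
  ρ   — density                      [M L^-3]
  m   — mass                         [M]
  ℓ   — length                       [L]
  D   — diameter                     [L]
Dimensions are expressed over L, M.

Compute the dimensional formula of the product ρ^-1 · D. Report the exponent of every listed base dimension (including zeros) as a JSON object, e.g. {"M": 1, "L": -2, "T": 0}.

{"L": 4, "M": -1}

Exponent matrix [L,M] × [ρ,m,ℓ,D]:
  L: [-3  0  1  1]
  M: [ 1  1  0  0]
  [L]: (-1)·-3+(1)·1 = 4
  [M]: (-1)·1+(1)·0 = -1
⇒ L^4 M^-1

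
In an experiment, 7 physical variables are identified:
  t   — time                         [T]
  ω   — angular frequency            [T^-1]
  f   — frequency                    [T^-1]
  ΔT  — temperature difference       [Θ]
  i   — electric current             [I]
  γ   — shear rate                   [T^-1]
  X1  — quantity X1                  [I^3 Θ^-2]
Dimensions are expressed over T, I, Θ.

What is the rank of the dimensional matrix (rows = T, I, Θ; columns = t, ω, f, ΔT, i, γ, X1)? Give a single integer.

Exponent matrix [T,I,Θ] × [t,ω,f,ΔT,i,γ,X1]:
  T: [ 1 -1 -1  0  0 -1  0]
  I: [ 0  0  0  0  1  0  3]
  Θ: [ 0  0  0  1  0  0 -2]
Echelon form has 3 nonzero rows (pivots: t,ΔT,i)

3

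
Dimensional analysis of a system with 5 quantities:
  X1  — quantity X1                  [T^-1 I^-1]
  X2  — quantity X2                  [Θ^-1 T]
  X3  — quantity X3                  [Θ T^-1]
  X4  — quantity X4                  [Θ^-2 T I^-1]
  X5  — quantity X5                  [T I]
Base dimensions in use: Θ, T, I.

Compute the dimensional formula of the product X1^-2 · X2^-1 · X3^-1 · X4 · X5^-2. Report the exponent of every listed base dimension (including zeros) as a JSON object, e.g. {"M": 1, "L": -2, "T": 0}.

{"Θ": -2, "T": 1, "I": -1}

Write exponents as rows Θ,T,I / cols X1,X2,X3,X4,X5:
  Θ: [ 0 -1  1 -2  0]
  T: [-1  1 -1  1  1]
  I: [-1  0  0 -1  1]
  [Θ]: (-2)·0+(-1)·-1+(-1)·1+(1)·-2+(-2)·0 = -2
  [T]: (-2)·-1+(-1)·1+(-1)·-1+(1)·1+(-2)·1 = 1
  [I]: (-2)·-1+(-1)·0+(-1)·0+(1)·-1+(-2)·1 = -1
⇒ Θ^-2 T I^-1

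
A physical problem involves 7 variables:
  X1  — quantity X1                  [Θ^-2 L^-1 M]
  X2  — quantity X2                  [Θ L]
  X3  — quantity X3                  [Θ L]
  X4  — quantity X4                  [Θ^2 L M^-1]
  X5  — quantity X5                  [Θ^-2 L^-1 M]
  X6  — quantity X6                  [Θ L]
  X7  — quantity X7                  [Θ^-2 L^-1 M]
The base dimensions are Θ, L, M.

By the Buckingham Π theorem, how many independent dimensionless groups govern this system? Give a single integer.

5

Write exponents as rows Θ,L,M / cols X1,X2,X3,X4,X5,X6,X7:
  Θ: [-2  1  1  2 -2  1 -2]
  L: [-1  1  1  1 -1  1 -1]
  M: [ 1  0  0 -1  1  0  1]
Echelon form has 2 nonzero rows (pivots: X1,X2)
Π count = n − r = 7 − 2 = 5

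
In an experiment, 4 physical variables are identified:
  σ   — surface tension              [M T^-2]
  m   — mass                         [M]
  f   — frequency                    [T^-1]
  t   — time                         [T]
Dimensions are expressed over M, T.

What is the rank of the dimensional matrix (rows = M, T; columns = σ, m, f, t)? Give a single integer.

2

Exponent matrix [M,T] × [σ,m,f,t]:
  M: [ 1  1  0  0]
  T: [-2  0 -1  1]
Echelon form has 2 nonzero rows (pivots: σ,m)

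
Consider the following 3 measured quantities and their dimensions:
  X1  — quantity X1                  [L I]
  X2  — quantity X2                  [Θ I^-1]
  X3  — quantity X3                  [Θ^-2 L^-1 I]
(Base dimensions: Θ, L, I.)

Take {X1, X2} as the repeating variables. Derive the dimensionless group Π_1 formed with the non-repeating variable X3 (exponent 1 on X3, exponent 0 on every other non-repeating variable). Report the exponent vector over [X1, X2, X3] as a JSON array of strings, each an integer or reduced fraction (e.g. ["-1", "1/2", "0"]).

["1", "2", "1"]

Dimensional matrix (Θ×L×I by X1×X2×X3):
  Θ: [ 0  1 -2]
  L: [ 1  0 -1]
  I: [ 1 -1  1]
Echelon form has 2 nonzero rows (pivots: X1,X2)
Pivot set = {X1,X2}, free = {X3}
RREF:
  r0: [   1    0   -1]
  r1: [   0    1   -2]
  r2: [   0    0    0]
Fix exponent of X3 at 1; solve each RREF row for its pivot's exponent:
  r0: exp(X1) + (-1)·1 = 0 ⇒ exp(X1) = 1
  r1: exp(X2) + (-2)·1 = 0 ⇒ exp(X2) = 2
Π_1 = X1 · X2^2 · X3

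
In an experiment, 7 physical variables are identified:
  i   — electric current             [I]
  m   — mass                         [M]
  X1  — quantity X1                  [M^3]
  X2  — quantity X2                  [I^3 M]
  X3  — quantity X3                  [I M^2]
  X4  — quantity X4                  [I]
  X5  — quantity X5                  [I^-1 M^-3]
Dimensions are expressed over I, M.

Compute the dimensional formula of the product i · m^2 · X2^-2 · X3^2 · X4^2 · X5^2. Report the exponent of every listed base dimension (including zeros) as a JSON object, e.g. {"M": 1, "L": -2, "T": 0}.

Write exponents as rows I,M / cols i,m,X1,X2,X3,X4,X5:
  I: [ 1  0  0  3  1  1 -1]
  M: [ 0  1  3  1  2  0 -3]
  [I]: (1)·1+(2)·0+(-2)·3+(2)·1+(2)·1+(2)·-1 = -3
  [M]: (1)·0+(2)·1+(-2)·1+(2)·2+(2)·0+(2)·-3 = -2
⇒ I^-3 M^-2

{"I": -3, "M": -2}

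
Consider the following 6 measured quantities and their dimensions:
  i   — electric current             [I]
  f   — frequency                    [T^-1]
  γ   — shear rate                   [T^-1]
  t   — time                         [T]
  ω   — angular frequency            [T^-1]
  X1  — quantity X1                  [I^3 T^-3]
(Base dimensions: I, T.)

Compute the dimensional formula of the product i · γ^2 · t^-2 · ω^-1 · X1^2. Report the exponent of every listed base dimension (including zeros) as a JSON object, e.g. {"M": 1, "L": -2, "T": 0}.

Write exponents as rows I,T / cols i,f,γ,t,ω,X1:
  I: [ 1  0  0  0  0  3]
  T: [ 0 -1 -1  1 -1 -3]
  [I]: (1)·1+(2)·0+(-2)·0+(-1)·0+(2)·3 = 7
  [T]: (1)·0+(2)·-1+(-2)·1+(-1)·-1+(2)·-3 = -9
⇒ I^7 T^-9

{"I": 7, "T": -9}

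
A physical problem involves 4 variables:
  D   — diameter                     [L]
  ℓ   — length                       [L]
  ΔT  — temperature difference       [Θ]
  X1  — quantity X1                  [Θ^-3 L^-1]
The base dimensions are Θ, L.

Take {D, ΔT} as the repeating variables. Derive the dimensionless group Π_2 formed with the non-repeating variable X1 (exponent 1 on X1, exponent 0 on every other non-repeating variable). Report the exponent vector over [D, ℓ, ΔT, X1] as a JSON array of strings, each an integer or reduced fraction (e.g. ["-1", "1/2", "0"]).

Write exponents as rows Θ,L / cols D,ℓ,ΔT,X1:
  Θ: [ 0  0  1 -3]
  L: [ 1  1  0 -1]
Echelon form has 2 nonzero rows (pivots: D,ΔT)
Pivot set = {D,ΔT}, free = {ℓ,X1}
RREF:
  r0: [   1    1    0   -1]
  r1: [   0    0    1   -3]
Fix exponent of X1 at 1, ℓ at 0; solve each RREF row for its pivot's exponent:
  r0: exp(D) + (-1)·1 = 0 ⇒ exp(D) = 1
  r1: exp(ΔT) + (-3)·1 = 0 ⇒ exp(ΔT) = 3
Π_2 = D · ΔT^3 · X1

["1", "0", "3", "1"]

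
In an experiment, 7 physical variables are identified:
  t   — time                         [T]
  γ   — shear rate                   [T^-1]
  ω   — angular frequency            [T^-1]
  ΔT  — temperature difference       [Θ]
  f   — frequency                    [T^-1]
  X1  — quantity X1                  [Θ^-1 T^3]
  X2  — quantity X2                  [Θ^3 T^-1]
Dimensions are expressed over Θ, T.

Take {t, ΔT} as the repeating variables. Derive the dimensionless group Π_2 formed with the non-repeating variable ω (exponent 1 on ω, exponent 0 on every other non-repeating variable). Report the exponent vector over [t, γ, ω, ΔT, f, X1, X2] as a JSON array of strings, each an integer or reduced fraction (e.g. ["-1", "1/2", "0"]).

Exponent matrix [Θ,T] × [t,γ,ω,ΔT,f,X1,X2]:
  Θ: [ 0  0  0  1  0 -1  3]
  T: [ 1 -1 -1  0 -1  3 -1]
Echelon form has 2 nonzero rows (pivots: t,ΔT)
Repeat: t,ΔT; free: γ,ω,f,X1,X2
RREF:
  r0: [   1   -1   -1    0   -1    3   -1]
  r1: [   0    0    0    1    0   -1    3]
Fix exponent of ω at 1, γ at 0, f at 0, X1 at 0, X2 at 0; solve each RREF row for its pivot's exponent:
  r0: exp(t) + (-1)·1 = 0 ⇒ exp(t) = 1
  r1: exp(ΔT) + (0)·1 = 0 ⇒ exp(ΔT) = 0
Π_2 = t · ω

["1", "0", "1", "0", "0", "0", "0"]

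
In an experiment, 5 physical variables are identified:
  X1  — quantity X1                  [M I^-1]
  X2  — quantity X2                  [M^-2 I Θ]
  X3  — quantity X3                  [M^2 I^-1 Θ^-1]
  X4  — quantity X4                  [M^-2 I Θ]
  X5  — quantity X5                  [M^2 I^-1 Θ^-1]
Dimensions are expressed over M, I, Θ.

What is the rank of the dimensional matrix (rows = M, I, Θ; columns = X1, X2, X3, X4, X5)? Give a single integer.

Write exponents as rows M,I,Θ / cols X1,X2,X3,X4,X5:
  M: [ 1 -2  2 -2  2]
  I: [-1  1 -1  1 -1]
  Θ: [ 0  1 -1  1 -1]
Echelon form has 2 nonzero rows (pivots: X1,X2)

2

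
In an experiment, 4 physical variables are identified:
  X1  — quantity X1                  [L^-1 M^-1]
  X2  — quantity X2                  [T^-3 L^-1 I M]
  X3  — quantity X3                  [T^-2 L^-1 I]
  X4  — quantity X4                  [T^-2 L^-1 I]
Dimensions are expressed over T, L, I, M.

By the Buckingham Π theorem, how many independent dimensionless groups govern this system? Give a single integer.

Exponent matrix [T,L,I,M] × [X1,X2,X3,X4]:
  T: [ 0 -3 -2 -2]
  L: [-1 -1 -1 -1]
  I: [ 0  1  1  1]
  M: [-1  1  0  0]
Row reduction gives pivot columns X1,X2,X3; rank = 3
n=4, r=3 ⇒ 1 dimensionless group

1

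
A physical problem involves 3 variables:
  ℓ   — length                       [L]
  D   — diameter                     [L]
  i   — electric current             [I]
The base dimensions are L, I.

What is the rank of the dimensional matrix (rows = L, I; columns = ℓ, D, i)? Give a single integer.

2

Dimensional matrix (L×I by ℓ×D×i):
  L: [ 1  1  0]
  I: [ 0  0  1]
RREF → pivots at {ℓ,i} ⇒ r = 2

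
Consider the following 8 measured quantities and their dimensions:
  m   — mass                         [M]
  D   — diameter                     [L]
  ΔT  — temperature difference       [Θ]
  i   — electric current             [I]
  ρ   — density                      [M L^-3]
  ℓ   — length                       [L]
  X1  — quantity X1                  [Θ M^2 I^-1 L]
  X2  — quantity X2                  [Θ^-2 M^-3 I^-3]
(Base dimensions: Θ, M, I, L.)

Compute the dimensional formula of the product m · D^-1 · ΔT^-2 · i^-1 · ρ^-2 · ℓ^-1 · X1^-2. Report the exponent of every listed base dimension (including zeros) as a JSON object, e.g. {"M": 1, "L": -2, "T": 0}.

{"Θ": -4, "M": -5, "I": 1, "L": 2}

Dimensional matrix (Θ×M×I×L by m×D×ΔT×i×ρ×ℓ×X1×X2):
  Θ: [ 0  0  1  0  0  0  1 -2]
  M: [ 1  0  0  0  1  0  2 -3]
  I: [ 0  0  0  1  0  0 -1 -3]
  L: [ 0  1  0  0 -3  1  1  0]
  [Θ]: (1)·0+(-1)·0+(-2)·1+(-1)·0+(-2)·0+(-1)·0+(-2)·1 = -4
  [M]: (1)·1+(-1)·0+(-2)·0+(-1)·0+(-2)·1+(-1)·0+(-2)·2 = -5
  [I]: (1)·0+(-1)·0+(-2)·0+(-1)·1+(-2)·0+(-1)·0+(-2)·-1 = 1
  [L]: (1)·0+(-1)·1+(-2)·0+(-1)·0+(-2)·-3+(-1)·1+(-2)·1 = 2
⇒ Θ^-4 M^-5 I L^2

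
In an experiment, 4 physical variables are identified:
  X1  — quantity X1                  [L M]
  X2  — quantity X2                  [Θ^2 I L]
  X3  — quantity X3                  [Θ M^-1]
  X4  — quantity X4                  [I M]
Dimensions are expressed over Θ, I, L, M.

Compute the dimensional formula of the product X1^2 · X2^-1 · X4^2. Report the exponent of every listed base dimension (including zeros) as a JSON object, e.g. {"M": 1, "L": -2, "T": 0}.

{"Θ": -2, "I": 1, "L": 1, "M": 4}

Dimensional matrix (Θ×I×L×M by X1×X2×X3×X4):
  Θ: [ 0  2  1  0]
  I: [ 0  1  0  1]
  L: [ 1  1  0  0]
  M: [ 1  0 -1  1]
  [Θ]: (2)·0+(-1)·2+(2)·0 = -2
  [I]: (2)·0+(-1)·1+(2)·1 = 1
  [L]: (2)·1+(-1)·1+(2)·0 = 1
  [M]: (2)·1+(-1)·0+(2)·1 = 4
⇒ Θ^-2 I L M^4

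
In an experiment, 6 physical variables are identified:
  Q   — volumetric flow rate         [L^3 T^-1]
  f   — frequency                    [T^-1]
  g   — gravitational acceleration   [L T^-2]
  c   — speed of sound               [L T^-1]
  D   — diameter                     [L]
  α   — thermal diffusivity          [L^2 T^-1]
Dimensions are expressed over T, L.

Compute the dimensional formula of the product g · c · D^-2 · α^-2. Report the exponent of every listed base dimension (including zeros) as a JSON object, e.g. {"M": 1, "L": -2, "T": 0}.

Write exponents as rows T,L / cols Q,f,g,c,D,α:
  T: [-1 -1 -2 -1  0 -1]
  L: [ 3  0  1  1  1  2]
  [T]: (1)·-2+(1)·-1+(-2)·0+(-2)·-1 = -1
  [L]: (1)·1+(1)·1+(-2)·1+(-2)·2 = -4
⇒ T^-1 L^-4

{"T": -1, "L": -4}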